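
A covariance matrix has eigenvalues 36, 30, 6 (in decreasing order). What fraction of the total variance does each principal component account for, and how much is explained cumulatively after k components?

Step 1 — total variance = trace(Sigma) = Σ λ_i = 36 + 30 + 6 = 72.

Step 2 — fraction explained by component i = λ_i / Σ λ:
  PC1: 36/72 = 0.5
  PC2: 30/72 = 0.4167
  PC3: 6/72 = 0.0833

Step 3 — cumulative fraction after k components = (λ_1 + ... + λ_k) / Σ λ:
  k = 1: 36/72 = 0.5
  k = 2: (36 + 30)/72 = 66/72 = 0.9167
  k = 3: (36 + 30 + 6)/72 = 72/72 = 1

Summary (fraction, with percent):

explained: PC1 0.5 (50%), PC2 0.4167 (41.67%), PC3 0.0833 (8.33%);  cumulative: 0.5, 0.9167, 1


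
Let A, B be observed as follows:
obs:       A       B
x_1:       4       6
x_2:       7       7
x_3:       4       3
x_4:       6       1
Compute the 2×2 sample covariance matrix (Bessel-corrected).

Step 1 — column means:
  mean(A) = (4 + 7 + 4 + 6) / 4 = 21/4 = 5.25
  mean(B) = (6 + 7 + 3 + 1) / 4 = 17/4 = 4.25

Step 2 — sample covariance S[i,j] = (1/(n-1)) · Σ_k (x_{k,i} - mean_i) · (x_{k,j} - mean_j), with n-1 = 3.
  S[A,A] = ((-1.25)·(-1.25) + (1.75)·(1.75) + (-1.25)·(-1.25) + (0.75)·(0.75)) / 3 = 6.75/3 = 2.25
  S[A,B] = ((-1.25)·(1.75) + (1.75)·(2.75) + (-1.25)·(-1.25) + (0.75)·(-3.25)) / 3 = 1.75/3 = 0.5833
  S[B,B] = ((1.75)·(1.75) + (2.75)·(2.75) + (-1.25)·(-1.25) + (-3.25)·(-3.25)) / 3 = 22.75/3 = 7.5833

S is symmetric (S[j,i] = S[i,j]). Assembling:

S = [[2.25, 0.5833],
 [0.5833, 7.5833]]


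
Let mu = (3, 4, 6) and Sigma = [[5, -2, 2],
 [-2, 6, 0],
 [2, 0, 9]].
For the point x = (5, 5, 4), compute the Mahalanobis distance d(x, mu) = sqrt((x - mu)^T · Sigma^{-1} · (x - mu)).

Step 1 — centre the observation: (x - mu) = (2, 1, -2).

Step 2 — invert Sigma (cofactor / det for 3×3, or solve directly):
  Sigma^{-1} = [[0.2571, 0.0857, -0.0571],
 [0.0857, 0.1952, -0.019],
 [-0.0571, -0.019, 0.1238]].

Step 3 — form the quadratic (x - mu)^T · Sigma^{-1} · (x - mu):
  Sigma^{-1} · (x - mu) = (0.7143, 0.4048, -0.381).
  (x - mu)^T · [Sigma^{-1} · (x - mu)] = (2)·(0.7143) + (1)·(0.4048) + (-2)·(-0.381) = 2.5952.

Step 4 — take square root: d = √(2.5952) ≈ 1.611.

d(x, mu) = √(2.5952) ≈ 1.611


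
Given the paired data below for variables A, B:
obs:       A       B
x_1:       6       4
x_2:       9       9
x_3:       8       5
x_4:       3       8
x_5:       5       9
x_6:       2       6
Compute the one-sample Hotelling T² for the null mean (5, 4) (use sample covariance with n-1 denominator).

Step 1 — sample mean vector:
  mean(A) = (6 + 9 + 8 + 3 + 5 + 2) / 6 = 33/6 = 5.5
  mean(B) = (4 + 9 + 5 + 8 + 9 + 6) / 6 = 41/6 = 6.8333
  x̄ = (5.5, 6.8333),  deviation x̄ - mu_0 = (5.5, 6.8333) - (5, 4) = (0.5, 2.8333).

Step 2 — sample covariance matrix, S[i,j] = (1/(n-1)) · Σ_k (x_{k,i} - mean_i) · (x_{k,j} - mean_j), divisor n-1 = 5:
  S[A,A] = ((0.5)·(0.5) + (3.5)·(3.5) + (2.5)·(2.5) + (-2.5)·(-2.5) + (-0.5)·(-0.5) + (-3.5)·(-3.5)) / 5 = 37.5/5 = 7.5
  S[A,B] = ((0.5)·(-2.8333) + (3.5)·(2.1667) + (2.5)·(-1.8333) + (-2.5)·(1.1667) + (-0.5)·(2.1667) + (-3.5)·(-0.8333)) / 5 = 0.5/5 = 0.1
  S[B,B] = ((-2.8333)·(-2.8333) + (2.1667)·(2.1667) + (-1.8333)·(-1.8333) + (1.1667)·(1.1667) + (2.1667)·(2.1667) + (-0.8333)·(-0.8333)) / 5 = 22.8333/5 = 4.5667
  S = [[7.5, 0.1],
 [0.1, 4.5667]].

Step 3 — invert S. det(S) = 7.5·4.5667 - (0.1)² = 34.24.
  S^{-1} = (1/det) · [[d, -b], [-b, a]] = [[0.1334, -0.0029],
 [-0.0029, 0.219]].

Step 4 — quadratic form (x̄ - mu_0)^T · S^{-1} · (x̄ - mu_0):
  S^{-1} · (x̄ - mu_0) = (0.0584, 0.6192),
  (x̄ - mu_0)^T · [...] = (0.5)·(0.0584) + (2.8333)·(0.6192) = 1.7835.

Step 5 — scale by n: T² = 6 · 1.7835 = 10.7009.

T² ≈ 10.7009


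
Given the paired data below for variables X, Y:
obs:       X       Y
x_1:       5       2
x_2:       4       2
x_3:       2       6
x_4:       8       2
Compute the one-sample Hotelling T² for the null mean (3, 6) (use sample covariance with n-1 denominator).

Step 1 — sample mean vector:
  mean(X) = (5 + 4 + 2 + 8) / 4 = 19/4 = 4.75
  mean(Y) = (2 + 2 + 6 + 2) / 4 = 12/4 = 3
  x̄ = (4.75, 3),  deviation x̄ - mu_0 = (4.75, 3) - (3, 6) = (1.75, -3).

Step 2 — sample covariance matrix, S[i,j] = (1/(n-1)) · Σ_k (x_{k,i} - mean_i) · (x_{k,j} - mean_j), divisor n-1 = 3:
  S[X,X] = ((0.25)·(0.25) + (-0.75)·(-0.75) + (-2.75)·(-2.75) + (3.25)·(3.25)) / 3 = 18.75/3 = 6.25
  S[X,Y] = ((0.25)·(-1) + (-0.75)·(-1) + (-2.75)·(3) + (3.25)·(-1)) / 3 = -11/3 = -3.6667
  S[Y,Y] = ((-1)·(-1) + (-1)·(-1) + (3)·(3) + (-1)·(-1)) / 3 = 12/3 = 4
  S = [[6.25, -3.6667],
 [-3.6667, 4]].

Step 3 — invert S. det(S) = 6.25·4 - (-3.6667)² = 11.5556.
  S^{-1} = (1/det) · [[d, -b], [-b, a]] = [[0.3462, 0.3173],
 [0.3173, 0.5409]].

Step 4 — quadratic form (x̄ - mu_0)^T · S^{-1} · (x̄ - mu_0):
  S^{-1} · (x̄ - mu_0) = (-0.3462, -1.0673),
  (x̄ - mu_0)^T · [...] = (1.75)·(-0.3462) + (-3)·(-1.0673) = 2.5962.

Step 5 — scale by n: T² = 4 · 2.5962 = 10.3846.

T² ≈ 10.3846


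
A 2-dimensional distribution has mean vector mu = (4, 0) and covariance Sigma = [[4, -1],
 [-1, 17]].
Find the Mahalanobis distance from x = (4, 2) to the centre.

Step 1 — centre the observation: (x - mu) = (0, 2).

Step 2 — invert Sigma. det(Sigma) = 4·17 - (-1)² = 67.
  Sigma^{-1} = (1/det) · [[d, -b], [-b, a]] = [[0.2537, 0.0149],
 [0.0149, 0.0597]].

Step 3 — form the quadratic (x - mu)^T · Sigma^{-1} · (x - mu):
  Sigma^{-1} · (x - mu) = (0.0299, 0.1194).
  (x - mu)^T · [Sigma^{-1} · (x - mu)] = (0)·(0.0299) + (2)·(0.1194) = 0.2388.

Step 4 — take square root: d = √(0.2388) ≈ 0.4887.

d(x, mu) = √(0.2388) ≈ 0.4887


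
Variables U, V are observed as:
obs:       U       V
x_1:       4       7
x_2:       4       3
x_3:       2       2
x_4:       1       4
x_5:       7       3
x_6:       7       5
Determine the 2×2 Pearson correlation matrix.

Step 1 — column means:
  mean(U) = (4 + 4 + 2 + 1 + 7 + 7) / 6 = 25/6 = 4.1667
  mean(V) = (7 + 3 + 2 + 4 + 3 + 5) / 6 = 24/6 = 4

Step 2 — sample variances and covariances s[i,j] = (1/(n-1)) · Σ_k (x_{k,i} - mean_i) · (x_{k,j} - mean_j), with n-1 = 5:
  s[U,U] = ((-0.1667)·(-0.1667) + (-0.1667)·(-0.1667) + (-2.1667)·(-2.1667) + (-3.1667)·(-3.1667) + (2.8333)·(2.8333) + (2.8333)·(2.8333)) / 5 = 30.8333/5 = 6.1667
  s[U,V] = ((-0.1667)·(3) + (-0.1667)·(-1) + (-2.1667)·(-2) + (-3.1667)·(0) + (2.8333)·(-1) + (2.8333)·(1)) / 5 = 4/5 = 0.8
  s[V,V] = ((3)·(3) + (-1)·(-1) + (-2)·(-2) + (0)·(0) + (-1)·(-1) + (1)·(1)) / 5 = 16/5 = 3.2
  Sample standard deviations s_i = √(s[i,i]):
  s(U) = √(6.1667) = 2.4833
  s(V) = √(3.2) = 1.7889

Step 3 — r_{ij} = s_{ij} / (s_i · s_j):
  r[U,U] = 1 (diagonal).
  r[U,V] = 0.8 / (2.4833 · 1.7889) = 0.8 / 4.4422 = 0.1801
  r[V,V] = 1 (diagonal).

R is symmetric with unit diagonal. Assembling:

R = [[1, 0.1801],
 [0.1801, 1]]


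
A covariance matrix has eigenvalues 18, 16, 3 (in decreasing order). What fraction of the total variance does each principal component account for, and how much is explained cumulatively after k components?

Step 1 — total variance = trace(Sigma) = Σ λ_i = 18 + 16 + 3 = 37.

Step 2 — fraction explained by component i = λ_i / Σ λ:
  PC1: 18/37 = 0.4865
  PC2: 16/37 = 0.4324
  PC3: 3/37 = 0.0811

Step 3 — cumulative fraction after k components = (λ_1 + ... + λ_k) / Σ λ:
  k = 1: 18/37 = 0.4865
  k = 2: (18 + 16)/37 = 34/37 = 0.9189
  k = 3: (18 + 16 + 3)/37 = 37/37 = 1

Summary (fraction, with percent):

explained: PC1 0.4865 (48.65%), PC2 0.4324 (43.24%), PC3 0.0811 (8.11%);  cumulative: 0.4865, 0.9189, 1


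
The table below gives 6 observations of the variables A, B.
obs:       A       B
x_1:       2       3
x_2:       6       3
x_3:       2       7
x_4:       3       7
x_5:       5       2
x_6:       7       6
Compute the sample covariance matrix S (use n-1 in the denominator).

Step 1 — column means:
  mean(A) = (2 + 6 + 2 + 3 + 5 + 7) / 6 = 25/6 = 4.1667
  mean(B) = (3 + 3 + 7 + 7 + 2 + 6) / 6 = 28/6 = 4.6667

Step 2 — sample covariance S[i,j] = (1/(n-1)) · Σ_k (x_{k,i} - mean_i) · (x_{k,j} - mean_j), with n-1 = 5.
  S[A,A] = ((-2.1667)·(-2.1667) + (1.8333)·(1.8333) + (-2.1667)·(-2.1667) + (-1.1667)·(-1.1667) + (0.8333)·(0.8333) + (2.8333)·(2.8333)) / 5 = 22.8333/5 = 4.5667
  S[A,B] = ((-2.1667)·(-1.6667) + (1.8333)·(-1.6667) + (-2.1667)·(2.3333) + (-1.1667)·(2.3333) + (0.8333)·(-2.6667) + (2.8333)·(1.3333)) / 5 = -5.6667/5 = -1.1333
  S[B,B] = ((-1.6667)·(-1.6667) + (-1.6667)·(-1.6667) + (2.3333)·(2.3333) + (2.3333)·(2.3333) + (-2.6667)·(-2.6667) + (1.3333)·(1.3333)) / 5 = 25.3333/5 = 5.0667

S is symmetric (S[j,i] = S[i,j]). Assembling:

S = [[4.5667, -1.1333],
 [-1.1333, 5.0667]]


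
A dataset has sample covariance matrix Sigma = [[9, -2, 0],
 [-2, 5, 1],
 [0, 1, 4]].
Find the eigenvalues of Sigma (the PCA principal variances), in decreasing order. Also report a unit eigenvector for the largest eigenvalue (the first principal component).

Step 1 — characteristic polynomial p(λ) = det(λI - Sigma) = λ³ - tr·λ² + c_1·λ - det, where tr = trace, c_1 = sum of the principal 2×2 minors, det = det(Sigma):
  tr = 9 + 5 + 4 = 18,
  c_1 = (9·5 - (-2)²) + (9·4 - (0)²) + (5·4 - (1)²) = 41 + 36 + 19 = 96,
  det = 9·(5·4 - (1)²) - (-2)·((-2)·4 - (1)·(0)) + (0)·((-2)·(1) - 5·(0)) = 9·(19) - (-2)·(-8) + (0)·(-2) = 155.
  So p(λ) = λ³ - 18λ² + 96λ - 155.
Step 2 — look for an integer root (rational root theorem: any rational root is an integer divisor of 155). Testing λ = 5:
  p(5) = 125 - 450 + 480 - 155 = 0  ✓
  Dividing out (λ - 5): p(λ) = (λ - 5)(λ² - 13λ + 31).
Step 3 — remaining eigenvalues from the quadratic λ² - 13λ + 31 = 0:
  Δ = 13² - 4·31 = 169 - 124 = 45,  λ = (13 ± √45)/2 = (13 ± 6.7082)/2 ≈ 9.8541 or 3.1459.
  Sorted: λ_1 = 9.8541,  λ_2 = 5,  λ_3 = 3.1459  (check: sum = 18 = tr ✓).

Step 4 — unit eigenvector for λ_1 ≈ 9.8541: v spans the null space of (Sigma - λ_1 I), whose rows are
  r_1 = (-0.8541, -2, 0),  r_2 = (-2, -4.8541, 1),  r_3 = (0, 1, -5.8541).
  v is orthogonal to every row, so take v ∝ r_2 × r_3 = ((-4.8541)·(-5.8541) - (1)·(1), (1)·(0) - (-2)·(-5.8541), (-2)·(1) - (-4.8541)·(0)) ≈ (27.4164, -11.7082, -2).
  Let u = (27.4164, -11.7082, -2).
  ||u|| = √((27.4164)² + (-11.7082)² + (-2)²) = √(892.7415) ≈ 29.8788,  v_1 = u/||u|| ≈ (0.9176, -0.3919, -0.0669) (||v_1|| = 1).

λ_1 = 9.8541,  λ_2 = 5,  λ_3 = 3.1459;  v_1 ≈ (0.9176, -0.3919, -0.0669)


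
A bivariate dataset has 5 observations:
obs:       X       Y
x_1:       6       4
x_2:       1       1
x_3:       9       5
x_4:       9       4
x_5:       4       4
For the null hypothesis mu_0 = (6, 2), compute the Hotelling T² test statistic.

Step 1 — sample mean vector:
  mean(X) = (6 + 1 + 9 + 9 + 4) / 5 = 29/5 = 5.8
  mean(Y) = (4 + 1 + 5 + 4 + 4) / 5 = 18/5 = 3.6
  x̄ = (5.8, 3.6),  deviation x̄ - mu_0 = (5.8, 3.6) - (6, 2) = (-0.2, 1.6).

Step 2 — sample covariance matrix, S[i,j] = (1/(n-1)) · Σ_k (x_{k,i} - mean_i) · (x_{k,j} - mean_j), divisor n-1 = 4:
  S[X,X] = ((0.2)·(0.2) + (-4.8)·(-4.8) + (3.2)·(3.2) + (3.2)·(3.2) + (-1.8)·(-1.8)) / 4 = 46.8/4 = 11.7
  S[X,Y] = ((0.2)·(0.4) + (-4.8)·(-2.6) + (3.2)·(1.4) + (3.2)·(0.4) + (-1.8)·(0.4)) / 4 = 17.6/4 = 4.4
  S[Y,Y] = ((0.4)·(0.4) + (-2.6)·(-2.6) + (1.4)·(1.4) + (0.4)·(0.4) + (0.4)·(0.4)) / 4 = 9.2/4 = 2.3
  S = [[11.7, 4.4],
 [4.4, 2.3]].

Step 3 — invert S. det(S) = 11.7·2.3 - (4.4)² = 7.55.
  S^{-1} = (1/det) · [[d, -b], [-b, a]] = [[0.3046, -0.5828],
 [-0.5828, 1.5497]].

Step 4 — quadratic form (x̄ - mu_0)^T · S^{-1} · (x̄ - mu_0):
  S^{-1} · (x̄ - mu_0) = (-0.9934, 2.596),
  (x̄ - mu_0)^T · [...] = (-0.2)·(-0.9934) + (1.6)·(2.596) = 4.3523.

Step 5 — scale by n: T² = 5 · 4.3523 = 21.7616.

T² ≈ 21.7616


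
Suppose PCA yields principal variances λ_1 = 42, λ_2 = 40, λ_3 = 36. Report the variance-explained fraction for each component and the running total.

Step 1 — total variance = trace(Sigma) = Σ λ_i = 42 + 40 + 36 = 118.

Step 2 — fraction explained by component i = λ_i / Σ λ:
  PC1: 42/118 = 0.3559
  PC2: 40/118 = 0.339
  PC3: 36/118 = 0.3051

Step 3 — cumulative fraction after k components = (λ_1 + ... + λ_k) / Σ λ:
  k = 1: 42/118 = 0.3559
  k = 2: (42 + 40)/118 = 82/118 = 0.6949
  k = 3: (42 + 40 + 36)/118 = 118/118 = 1

Summary (fraction, with percent):

explained: PC1 0.3559 (35.59%), PC2 0.339 (33.9%), PC3 0.3051 (30.51%);  cumulative: 0.3559, 0.6949, 1


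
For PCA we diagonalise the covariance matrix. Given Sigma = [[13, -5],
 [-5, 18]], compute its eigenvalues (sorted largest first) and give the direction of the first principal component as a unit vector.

Step 1 — characteristic polynomial of 2×2 Sigma:
  det(Sigma - λI) = λ² - trace · λ + det = 0.
  trace = 13 + 18 = 31, det = 13·18 - (-5)² = 209.
Step 2 — discriminant:
  Δ = trace² - 4·det = 961 - 836 = 125.
Step 3 — eigenvalues:
  λ = (trace ± √Δ)/2 = (31 ± 11.1803)/2,
  λ_1 = 21.0902,  λ_2 = 9.9098.

Step 4 — unit eigenvector for λ_1: solve (Sigma - λ_1 I)v = 0. First row:
  (13 - 21.0902)·v_x + (-5)·v_y = 0, i.e. (-8.0902)·v_x + (-5)·v_y = 0,
  so v ∝ (b, λ_1 - a) = (-5, 8.0902); multiply by -1 so the first entry is positive: u = (5, -8.0902).
  ||u|| = √((5)² + (-8.0902)²) = √(90.4508) ≈ 9.5106,
  v_1 = u/||u|| ≈ (0.5257, -0.8507) (||v_1|| = 1).

λ_1 = 21.0902,  λ_2 = 9.9098;  v_1 ≈ (0.5257, -0.8507)


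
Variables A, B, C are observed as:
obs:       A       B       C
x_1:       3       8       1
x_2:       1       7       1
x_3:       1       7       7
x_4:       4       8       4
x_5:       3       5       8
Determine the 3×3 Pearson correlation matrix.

Step 1 — column means:
  mean(A) = (3 + 1 + 1 + 4 + 3) / 5 = 12/5 = 2.4
  mean(B) = (8 + 7 + 7 + 8 + 5) / 5 = 35/5 = 7
  mean(C) = (1 + 1 + 7 + 4 + 8) / 5 = 21/5 = 4.2

Step 2 — sample variances and covariances s[i,j] = (1/(n-1)) · Σ_k (x_{k,i} - mean_i) · (x_{k,j} - mean_j), with n-1 = 4:
  s[A,A] = ((0.6)·(0.6) + (-1.4)·(-1.4) + (-1.4)·(-1.4) + (1.6)·(1.6) + (0.6)·(0.6)) / 4 = 7.2/4 = 1.8
  s[A,B] = ((0.6)·(1) + (-1.4)·(0) + (-1.4)·(0) + (1.6)·(1) + (0.6)·(-2)) / 4 = 1/4 = 0.25
  s[A,C] = ((0.6)·(-3.2) + (-1.4)·(-3.2) + (-1.4)·(2.8) + (1.6)·(-0.2) + (0.6)·(3.8)) / 4 = 0.6/4 = 0.15
  s[B,B] = ((1)·(1) + (0)·(0) + (0)·(0) + (1)·(1) + (-2)·(-2)) / 4 = 6/4 = 1.5
  s[B,C] = ((1)·(-3.2) + (0)·(-3.2) + (0)·(2.8) + (1)·(-0.2) + (-2)·(3.8)) / 4 = -11/4 = -2.75
  s[C,C] = ((-3.2)·(-3.2) + (-3.2)·(-3.2) + (2.8)·(2.8) + (-0.2)·(-0.2) + (3.8)·(3.8)) / 4 = 42.8/4 = 10.7
  Sample standard deviations s_i = √(s[i,i]):
  s(A) = √(1.8) = 1.3416
  s(B) = √(1.5) = 1.2247
  s(C) = √(10.7) = 3.2711

Step 3 — r_{ij} = s_{ij} / (s_i · s_j):
  r[A,A] = 1 (diagonal).
  r[A,B] = 0.25 / (1.3416 · 1.2247) = 0.25 / 1.6432 = 0.1521
  r[A,C] = 0.15 / (1.3416 · 3.2711) = 0.15 / 4.3886 = 0.0342
  r[B,B] = 1 (diagonal).
  r[B,C] = -2.75 / (1.2247 · 3.2711) = -2.75 / 4.0062 = -0.6864
  r[C,C] = 1 (diagonal).

R is symmetric with unit diagonal. Assembling:

R = [[1, 0.1521, 0.0342],
 [0.1521, 1, -0.6864],
 [0.0342, -0.6864, 1]]


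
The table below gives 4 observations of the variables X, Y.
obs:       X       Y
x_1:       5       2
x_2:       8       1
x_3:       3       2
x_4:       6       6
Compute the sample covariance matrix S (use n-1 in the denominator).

Step 1 — column means:
  mean(X) = (5 + 8 + 3 + 6) / 4 = 22/4 = 5.5
  mean(Y) = (2 + 1 + 2 + 6) / 4 = 11/4 = 2.75

Step 2 — sample covariance S[i,j] = (1/(n-1)) · Σ_k (x_{k,i} - mean_i) · (x_{k,j} - mean_j), with n-1 = 3.
  S[X,X] = ((-0.5)·(-0.5) + (2.5)·(2.5) + (-2.5)·(-2.5) + (0.5)·(0.5)) / 3 = 13/3 = 4.3333
  S[X,Y] = ((-0.5)·(-0.75) + (2.5)·(-1.75) + (-2.5)·(-0.75) + (0.5)·(3.25)) / 3 = -0.5/3 = -0.1667
  S[Y,Y] = ((-0.75)·(-0.75) + (-1.75)·(-1.75) + (-0.75)·(-0.75) + (3.25)·(3.25)) / 3 = 14.75/3 = 4.9167

S is symmetric (S[j,i] = S[i,j]). Assembling:

S = [[4.3333, -0.1667],
 [-0.1667, 4.9167]]


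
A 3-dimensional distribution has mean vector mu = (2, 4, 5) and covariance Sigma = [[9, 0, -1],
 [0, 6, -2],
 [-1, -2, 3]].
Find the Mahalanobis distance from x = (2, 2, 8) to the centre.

Step 1 — centre the observation: (x - mu) = (0, -2, 3).

Step 2 — invert Sigma (cofactor / det for 3×3, or solve directly):
  Sigma^{-1} = [[0.1167, 0.0167, 0.05],
 [0.0167, 0.2167, 0.15],
 [0.05, 0.15, 0.45]].

Step 3 — form the quadratic (x - mu)^T · Sigma^{-1} · (x - mu):
  Sigma^{-1} · (x - mu) = (0.1167, 0.0167, 1.05).
  (x - mu)^T · [Sigma^{-1} · (x - mu)] = (0)·(0.1167) + (-2)·(0.0167) + (3)·(1.05) = 3.1167.

Step 4 — take square root: d = √(3.1167) ≈ 1.7654.

d(x, mu) = √(3.1167) ≈ 1.7654


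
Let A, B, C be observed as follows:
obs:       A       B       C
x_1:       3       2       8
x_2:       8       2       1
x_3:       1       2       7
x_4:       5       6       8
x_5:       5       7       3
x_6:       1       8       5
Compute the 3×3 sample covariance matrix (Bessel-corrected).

Step 1 — column means:
  mean(A) = (3 + 8 + 1 + 5 + 5 + 1) / 6 = 23/6 = 3.8333
  mean(B) = (2 + 2 + 2 + 6 + 7 + 8) / 6 = 27/6 = 4.5
  mean(C) = (8 + 1 + 7 + 8 + 3 + 5) / 6 = 32/6 = 5.3333

Step 2 — sample covariance S[i,j] = (1/(n-1)) · Σ_k (x_{k,i} - mean_i) · (x_{k,j} - mean_j), with n-1 = 5.
  S[A,A] = ((-0.8333)·(-0.8333) + (4.1667)·(4.1667) + (-2.8333)·(-2.8333) + (1.1667)·(1.1667) + (1.1667)·(1.1667) + (-2.8333)·(-2.8333)) / 5 = 36.8333/5 = 7.3667
  S[A,B] = ((-0.8333)·(-2.5) + (4.1667)·(-2.5) + (-2.8333)·(-2.5) + (1.1667)·(1.5) + (1.1667)·(2.5) + (-2.8333)·(3.5)) / 5 = -6.5/5 = -1.3
  S[A,C] = ((-0.8333)·(2.6667) + (4.1667)·(-4.3333) + (-2.8333)·(1.6667) + (1.1667)·(2.6667) + (1.1667)·(-2.3333) + (-2.8333)·(-0.3333)) / 5 = -23.6667/5 = -4.7333
  S[B,B] = ((-2.5)·(-2.5) + (-2.5)·(-2.5) + (-2.5)·(-2.5) + (1.5)·(1.5) + (2.5)·(2.5) + (3.5)·(3.5)) / 5 = 39.5/5 = 7.9
  S[B,C] = ((-2.5)·(2.6667) + (-2.5)·(-4.3333) + (-2.5)·(1.6667) + (1.5)·(2.6667) + (2.5)·(-2.3333) + (3.5)·(-0.3333)) / 5 = -3/5 = -0.6
  S[C,C] = ((2.6667)·(2.6667) + (-4.3333)·(-4.3333) + (1.6667)·(1.6667) + (2.6667)·(2.6667) + (-2.3333)·(-2.3333) + (-0.3333)·(-0.3333)) / 5 = 41.3333/5 = 8.2667

S is symmetric (S[j,i] = S[i,j]). Assembling:

S = [[7.3667, -1.3, -4.7333],
 [-1.3, 7.9, -0.6],
 [-4.7333, -0.6, 8.2667]]


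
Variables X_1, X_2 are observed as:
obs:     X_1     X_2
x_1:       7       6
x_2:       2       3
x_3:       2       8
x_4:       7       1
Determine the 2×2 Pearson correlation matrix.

Step 1 — column means:
  mean(X_1) = (7 + 2 + 2 + 7) / 4 = 18/4 = 4.5
  mean(X_2) = (6 + 3 + 8 + 1) / 4 = 18/4 = 4.5

Step 2 — sample variances and covariances s[i,j] = (1/(n-1)) · Σ_k (x_{k,i} - mean_i) · (x_{k,j} - mean_j), with n-1 = 3:
  s[X_1,X_1] = ((2.5)·(2.5) + (-2.5)·(-2.5) + (-2.5)·(-2.5) + (2.5)·(2.5)) / 3 = 25/3 = 8.3333
  s[X_1,X_2] = ((2.5)·(1.5) + (-2.5)·(-1.5) + (-2.5)·(3.5) + (2.5)·(-3.5)) / 3 = -10/3 = -3.3333
  s[X_2,X_2] = ((1.5)·(1.5) + (-1.5)·(-1.5) + (3.5)·(3.5) + (-3.5)·(-3.5)) / 3 = 29/3 = 9.6667
  Sample standard deviations s_i = √(s[i,i]):
  s(X_1) = √(8.3333) = 2.8868
  s(X_2) = √(9.6667) = 3.1091

Step 3 — r_{ij} = s_{ij} / (s_i · s_j):
  r[X_1,X_1] = 1 (diagonal).
  r[X_1,X_2] = -3.3333 / (2.8868 · 3.1091) = -3.3333 / 8.9753 = -0.3714
  r[X_2,X_2] = 1 (diagonal).

R is symmetric with unit diagonal. Assembling:

R = [[1, -0.3714],
 [-0.3714, 1]]


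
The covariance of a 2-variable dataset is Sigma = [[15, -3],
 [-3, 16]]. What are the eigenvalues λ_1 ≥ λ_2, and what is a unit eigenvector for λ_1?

Step 1 — characteristic polynomial of 2×2 Sigma:
  det(Sigma - λI) = λ² - trace · λ + det = 0.
  trace = 15 + 16 = 31, det = 15·16 - (-3)² = 231.
Step 2 — discriminant:
  Δ = trace² - 4·det = 961 - 924 = 37.
Step 3 — eigenvalues:
  λ = (trace ± √Δ)/2 = (31 ± 6.0828)/2,
  λ_1 = 18.5414,  λ_2 = 12.4586.

Step 4 — unit eigenvector for λ_1: solve (Sigma - λ_1 I)v = 0. First row:
  (15 - 18.5414)·v_x + (-3)·v_y = 0, i.e. (-3.5414)·v_x + (-3)·v_y = 0,
  so v ∝ (b, λ_1 - a) = (-3, 3.5414); multiply by -1 so the first entry is positive: u = (3, -3.5414).
  ||u|| = √((3)² + (-3.5414)²) = √(21.5414) ≈ 4.6413,
  v_1 = u/||u|| ≈ (0.6464, -0.763) (||v_1|| = 1).

λ_1 = 18.5414,  λ_2 = 12.4586;  v_1 ≈ (0.6464, -0.763)


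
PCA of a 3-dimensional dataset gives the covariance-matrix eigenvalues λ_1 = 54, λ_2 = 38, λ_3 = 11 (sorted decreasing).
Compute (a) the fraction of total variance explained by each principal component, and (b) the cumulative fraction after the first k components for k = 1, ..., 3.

Step 1 — total variance = trace(Sigma) = Σ λ_i = 54 + 38 + 11 = 103.

Step 2 — fraction explained by component i = λ_i / Σ λ:
  PC1: 54/103 = 0.5243
  PC2: 38/103 = 0.3689
  PC3: 11/103 = 0.1068

Step 3 — cumulative fraction after k components = (λ_1 + ... + λ_k) / Σ λ:
  k = 1: 54/103 = 0.5243
  k = 2: (54 + 38)/103 = 92/103 = 0.8932
  k = 3: (54 + 38 + 11)/103 = 103/103 = 1

Summary (fraction, with percent):

explained: PC1 0.5243 (52.43%), PC2 0.3689 (36.89%), PC3 0.1068 (10.68%);  cumulative: 0.5243, 0.8932, 1


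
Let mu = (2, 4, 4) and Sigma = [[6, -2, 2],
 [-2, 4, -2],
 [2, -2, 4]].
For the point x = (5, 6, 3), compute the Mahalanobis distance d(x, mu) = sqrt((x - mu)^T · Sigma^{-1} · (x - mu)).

Step 1 — centre the observation: (x - mu) = (3, 2, -1).

Step 2 — invert Sigma (cofactor / det for 3×3, or solve directly):
  Sigma^{-1} = [[0.2143, 0.0714, -0.0714],
 [0.0714, 0.3571, 0.1429],
 [-0.0714, 0.1429, 0.3571]].

Step 3 — form the quadratic (x - mu)^T · Sigma^{-1} · (x - mu):
  Sigma^{-1} · (x - mu) = (0.8571, 0.7857, -0.2857).
  (x - mu)^T · [Sigma^{-1} · (x - mu)] = (3)·(0.8571) + (2)·(0.7857) + (-1)·(-0.2857) = 4.4286.

Step 4 — take square root: d = √(4.4286) ≈ 2.1044.

d(x, mu) = √(4.4286) ≈ 2.1044


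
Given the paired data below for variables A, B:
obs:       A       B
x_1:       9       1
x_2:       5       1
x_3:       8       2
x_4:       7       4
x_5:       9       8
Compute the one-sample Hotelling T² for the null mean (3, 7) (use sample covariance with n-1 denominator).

Step 1 — sample mean vector:
  mean(A) = (9 + 5 + 8 + 7 + 9) / 5 = 38/5 = 7.6
  mean(B) = (1 + 1 + 2 + 4 + 8) / 5 = 16/5 = 3.2
  x̄ = (7.6, 3.2),  deviation x̄ - mu_0 = (7.6, 3.2) - (3, 7) = (4.6, -3.8).

Step 2 — sample covariance matrix, S[i,j] = (1/(n-1)) · Σ_k (x_{k,i} - mean_i) · (x_{k,j} - mean_j), divisor n-1 = 4:
  S[A,A] = ((1.4)·(1.4) + (-2.6)·(-2.6) + (0.4)·(0.4) + (-0.6)·(-0.6) + (1.4)·(1.4)) / 4 = 11.2/4 = 2.8
  S[A,B] = ((1.4)·(-2.2) + (-2.6)·(-2.2) + (0.4)·(-1.2) + (-0.6)·(0.8) + (1.4)·(4.8)) / 4 = 8.4/4 = 2.1
  S[B,B] = ((-2.2)·(-2.2) + (-2.2)·(-2.2) + (-1.2)·(-1.2) + (0.8)·(0.8) + (4.8)·(4.8)) / 4 = 34.8/4 = 8.7
  S = [[2.8, 2.1],
 [2.1, 8.7]].

Step 3 — invert S. det(S) = 2.8·8.7 - (2.1)² = 19.95.
  S^{-1} = (1/det) · [[d, -b], [-b, a]] = [[0.4361, -0.1053],
 [-0.1053, 0.1404]].

Step 4 — quadratic form (x̄ - mu_0)^T · S^{-1} · (x̄ - mu_0):
  S^{-1} · (x̄ - mu_0) = (2.406, -1.0175),
  (x̄ - mu_0)^T · [...] = (4.6)·(2.406) + (-3.8)·(-1.0175) = 14.9343.

Step 5 — scale by n: T² = 5 · 14.9343 = 74.6717.

T² ≈ 74.6717


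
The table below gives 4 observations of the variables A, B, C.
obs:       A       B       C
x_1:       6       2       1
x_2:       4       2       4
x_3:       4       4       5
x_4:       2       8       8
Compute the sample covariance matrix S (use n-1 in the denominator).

Step 1 — column means:
  mean(A) = (6 + 4 + 4 + 2) / 4 = 16/4 = 4
  mean(B) = (2 + 2 + 4 + 8) / 4 = 16/4 = 4
  mean(C) = (1 + 4 + 5 + 8) / 4 = 18/4 = 4.5

Step 2 — sample covariance S[i,j] = (1/(n-1)) · Σ_k (x_{k,i} - mean_i) · (x_{k,j} - mean_j), with n-1 = 3.
  S[A,A] = ((2)·(2) + (0)·(0) + (0)·(0) + (-2)·(-2)) / 3 = 8/3 = 2.6667
  S[A,B] = ((2)·(-2) + (0)·(-2) + (0)·(0) + (-2)·(4)) / 3 = -12/3 = -4
  S[A,C] = ((2)·(-3.5) + (0)·(-0.5) + (0)·(0.5) + (-2)·(3.5)) / 3 = -14/3 = -4.6667
  S[B,B] = ((-2)·(-2) + (-2)·(-2) + (0)·(0) + (4)·(4)) / 3 = 24/3 = 8
  S[B,C] = ((-2)·(-3.5) + (-2)·(-0.5) + (0)·(0.5) + (4)·(3.5)) / 3 = 22/3 = 7.3333
  S[C,C] = ((-3.5)·(-3.5) + (-0.5)·(-0.5) + (0.5)·(0.5) + (3.5)·(3.5)) / 3 = 25/3 = 8.3333

S is symmetric (S[j,i] = S[i,j]). Assembling:

S = [[2.6667, -4, -4.6667],
 [-4, 8, 7.3333],
 [-4.6667, 7.3333, 8.3333]]


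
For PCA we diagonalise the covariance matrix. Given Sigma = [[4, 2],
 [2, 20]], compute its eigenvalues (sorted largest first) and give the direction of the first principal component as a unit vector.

Step 1 — characteristic polynomial of 2×2 Sigma:
  det(Sigma - λI) = λ² - trace · λ + det = 0.
  trace = 4 + 20 = 24, det = 4·20 - (2)² = 76.
Step 2 — discriminant:
  Δ = trace² - 4·det = 576 - 304 = 272.
Step 3 — eigenvalues:
  λ = (trace ± √Δ)/2 = (24 ± 16.4924)/2,
  λ_1 = 20.2462,  λ_2 = 3.7538.

Step 4 — unit eigenvector for λ_1: solve (Sigma - λ_1 I)v = 0. First row:
  (4 - 20.2462)·v_x + (2)·v_y = 0, i.e. (-16.2462)·v_x + (2)·v_y = 0,
  so v ∝ (b, λ_1 - a) = (2, 16.2462) = u.
  ||u|| = √((2)² + (16.2462)²) = √(267.9394) ≈ 16.3689,
  v_1 = u/||u|| ≈ (0.1222, 0.9925) (||v_1|| = 1).

λ_1 = 20.2462,  λ_2 = 3.7538;  v_1 ≈ (0.1222, 0.9925)


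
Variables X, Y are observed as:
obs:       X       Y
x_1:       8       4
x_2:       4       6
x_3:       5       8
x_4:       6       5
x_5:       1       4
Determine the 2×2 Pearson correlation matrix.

Step 1 — column means:
  mean(X) = (8 + 4 + 5 + 6 + 1) / 5 = 24/5 = 4.8
  mean(Y) = (4 + 6 + 8 + 5 + 4) / 5 = 27/5 = 5.4

Step 2 — sample variances and covariances s[i,j] = (1/(n-1)) · Σ_k (x_{k,i} - mean_i) · (x_{k,j} - mean_j), with n-1 = 4:
  s[X,X] = ((3.2)·(3.2) + (-0.8)·(-0.8) + (0.2)·(0.2) + (1.2)·(1.2) + (-3.8)·(-3.8)) / 4 = 26.8/4 = 6.7
  s[X,Y] = ((3.2)·(-1.4) + (-0.8)·(0.6) + (0.2)·(2.6) + (1.2)·(-0.4) + (-3.8)·(-1.4)) / 4 = 0.4/4 = 0.1
  s[Y,Y] = ((-1.4)·(-1.4) + (0.6)·(0.6) + (2.6)·(2.6) + (-0.4)·(-0.4) + (-1.4)·(-1.4)) / 4 = 11.2/4 = 2.8
  Sample standard deviations s_i = √(s[i,i]):
  s(X) = √(6.7) = 2.5884
  s(Y) = √(2.8) = 1.6733

Step 3 — r_{ij} = s_{ij} / (s_i · s_j):
  r[X,X] = 1 (diagonal).
  r[X,Y] = 0.1 / (2.5884 · 1.6733) = 0.1 / 4.3313 = 0.0231
  r[Y,Y] = 1 (diagonal).

R is symmetric with unit diagonal. Assembling:

R = [[1, 0.0231],
 [0.0231, 1]]


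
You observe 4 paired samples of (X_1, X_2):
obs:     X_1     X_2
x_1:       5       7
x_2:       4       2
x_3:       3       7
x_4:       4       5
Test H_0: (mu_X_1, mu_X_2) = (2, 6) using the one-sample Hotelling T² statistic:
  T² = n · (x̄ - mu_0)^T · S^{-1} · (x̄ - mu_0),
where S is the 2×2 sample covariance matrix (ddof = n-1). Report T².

Step 1 — sample mean vector:
  mean(X_1) = (5 + 4 + 3 + 4) / 4 = 16/4 = 4
  mean(X_2) = (7 + 2 + 7 + 5) / 4 = 21/4 = 5.25
  x̄ = (4, 5.25),  deviation x̄ - mu_0 = (4, 5.25) - (2, 6) = (2, -0.75).

Step 2 — sample covariance matrix, S[i,j] = (1/(n-1)) · Σ_k (x_{k,i} - mean_i) · (x_{k,j} - mean_j), divisor n-1 = 3:
  S[X_1,X_1] = ((1)·(1) + (0)·(0) + (-1)·(-1) + (0)·(0)) / 3 = 2/3 = 0.6667
  S[X_1,X_2] = ((1)·(1.75) + (0)·(-3.25) + (-1)·(1.75) + (0)·(-0.25)) / 3 = 0/3 = 0
  S[X_2,X_2] = ((1.75)·(1.75) + (-3.25)·(-3.25) + (1.75)·(1.75) + (-0.25)·(-0.25)) / 3 = 16.75/3 = 5.5833
  S = [[0.6667, 0],
 [0, 5.5833]].

Step 3 — invert S. det(S) = 0.6667·5.5833 - (0)² = 3.7222.
  S^{-1} = (1/det) · [[d, -b], [-b, a]] = [[1.5, 0],
 [0, 0.1791]].

Step 4 — quadratic form (x̄ - mu_0)^T · S^{-1} · (x̄ - mu_0):
  S^{-1} · (x̄ - mu_0) = (3, -0.1343),
  (x̄ - mu_0)^T · [...] = (2)·(3) + (-0.75)·(-0.1343) = 6.1007.

Step 5 — scale by n: T² = 4 · 6.1007 = 24.403.

T² ≈ 24.403


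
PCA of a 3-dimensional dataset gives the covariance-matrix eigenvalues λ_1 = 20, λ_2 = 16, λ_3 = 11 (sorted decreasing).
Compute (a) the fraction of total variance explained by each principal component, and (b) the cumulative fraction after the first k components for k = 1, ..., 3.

Step 1 — total variance = trace(Sigma) = Σ λ_i = 20 + 16 + 11 = 47.

Step 2 — fraction explained by component i = λ_i / Σ λ:
  PC1: 20/47 = 0.4255
  PC2: 16/47 = 0.3404
  PC3: 11/47 = 0.234

Step 3 — cumulative fraction after k components = (λ_1 + ... + λ_k) / Σ λ:
  k = 1: 20/47 = 0.4255
  k = 2: (20 + 16)/47 = 36/47 = 0.766
  k = 3: (20 + 16 + 11)/47 = 47/47 = 1

Summary (fraction, with percent):

explained: PC1 0.4255 (42.55%), PC2 0.3404 (34.04%), PC3 0.234 (23.4%);  cumulative: 0.4255, 0.766, 1


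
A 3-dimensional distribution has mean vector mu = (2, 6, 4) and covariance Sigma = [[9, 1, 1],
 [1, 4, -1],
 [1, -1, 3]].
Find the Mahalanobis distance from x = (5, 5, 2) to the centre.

Step 1 — centre the observation: (x - mu) = (3, -1, -2).

Step 2 — invert Sigma (cofactor / det for 3×3, or solve directly):
  Sigma^{-1} = [[0.1222, -0.0444, -0.0556],
 [-0.0444, 0.2889, 0.1111],
 [-0.0556, 0.1111, 0.3889]].

Step 3 — form the quadratic (x - mu)^T · Sigma^{-1} · (x - mu):
  Sigma^{-1} · (x - mu) = (0.5222, -0.6444, -1.0556).
  (x - mu)^T · [Sigma^{-1} · (x - mu)] = (3)·(0.5222) + (-1)·(-0.6444) + (-2)·(-1.0556) = 4.3222.

Step 4 — take square root: d = √(4.3222) ≈ 2.079.

d(x, mu) = √(4.3222) ≈ 2.079


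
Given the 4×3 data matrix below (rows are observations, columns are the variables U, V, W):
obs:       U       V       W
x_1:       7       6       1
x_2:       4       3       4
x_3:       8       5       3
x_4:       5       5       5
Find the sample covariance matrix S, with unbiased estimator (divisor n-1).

Step 1 — column means:
  mean(U) = (7 + 4 + 8 + 5) / 4 = 24/4 = 6
  mean(V) = (6 + 3 + 5 + 5) / 4 = 19/4 = 4.75
  mean(W) = (1 + 4 + 3 + 5) / 4 = 13/4 = 3.25

Step 2 — sample covariance S[i,j] = (1/(n-1)) · Σ_k (x_{k,i} - mean_i) · (x_{k,j} - mean_j), with n-1 = 3.
  S[U,U] = ((1)·(1) + (-2)·(-2) + (2)·(2) + (-1)·(-1)) / 3 = 10/3 = 3.3333
  S[U,V] = ((1)·(1.25) + (-2)·(-1.75) + (2)·(0.25) + (-1)·(0.25)) / 3 = 5/3 = 1.6667
  S[U,W] = ((1)·(-2.25) + (-2)·(0.75) + (2)·(-0.25) + (-1)·(1.75)) / 3 = -6/3 = -2
  S[V,V] = ((1.25)·(1.25) + (-1.75)·(-1.75) + (0.25)·(0.25) + (0.25)·(0.25)) / 3 = 4.75/3 = 1.5833
  S[V,W] = ((1.25)·(-2.25) + (-1.75)·(0.75) + (0.25)·(-0.25) + (0.25)·(1.75)) / 3 = -3.75/3 = -1.25
  S[W,W] = ((-2.25)·(-2.25) + (0.75)·(0.75) + (-0.25)·(-0.25) + (1.75)·(1.75)) / 3 = 8.75/3 = 2.9167

S is symmetric (S[j,i] = S[i,j]). Assembling:

S = [[3.3333, 1.6667, -2],
 [1.6667, 1.5833, -1.25],
 [-2, -1.25, 2.9167]]


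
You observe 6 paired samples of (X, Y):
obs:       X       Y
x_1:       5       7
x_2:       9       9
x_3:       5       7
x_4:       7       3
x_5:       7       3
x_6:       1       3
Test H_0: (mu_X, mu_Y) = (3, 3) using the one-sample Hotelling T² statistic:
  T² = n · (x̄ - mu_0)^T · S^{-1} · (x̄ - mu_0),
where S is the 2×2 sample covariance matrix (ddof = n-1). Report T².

Step 1 — sample mean vector:
  mean(X) = (5 + 9 + 5 + 7 + 7 + 1) / 6 = 34/6 = 5.6667
  mean(Y) = (7 + 9 + 7 + 3 + 3 + 3) / 6 = 32/6 = 5.3333
  x̄ = (5.6667, 5.3333),  deviation x̄ - mu_0 = (5.6667, 5.3333) - (3, 3) = (2.6667, 2.3333).

Step 2 — sample covariance matrix, S[i,j] = (1/(n-1)) · Σ_k (x_{k,i} - mean_i) · (x_{k,j} - mean_j), divisor n-1 = 5:
  S[X,X] = ((-0.6667)·(-0.6667) + (3.3333)·(3.3333) + (-0.6667)·(-0.6667) + (1.3333)·(1.3333) + (1.3333)·(1.3333) + (-4.6667)·(-4.6667)) / 5 = 37.3333/5 = 7.4667
  S[X,Y] = ((-0.6667)·(1.6667) + (3.3333)·(3.6667) + (-0.6667)·(1.6667) + (1.3333)·(-2.3333) + (1.3333)·(-2.3333) + (-4.6667)·(-2.3333)) / 5 = 14.6667/5 = 2.9333
  S[Y,Y] = ((1.6667)·(1.6667) + (3.6667)·(3.6667) + (1.6667)·(1.6667) + (-2.3333)·(-2.3333) + (-2.3333)·(-2.3333) + (-2.3333)·(-2.3333)) / 5 = 35.3333/5 = 7.0667
  S = [[7.4667, 2.9333],
 [2.9333, 7.0667]].

Step 3 — invert S. det(S) = 7.4667·7.0667 - (2.9333)² = 44.16.
  S^{-1} = (1/det) · [[d, -b], [-b, a]] = [[0.16, -0.0664],
 [-0.0664, 0.1691]].

Step 4 — quadratic form (x̄ - mu_0)^T · S^{-1} · (x̄ - mu_0):
  S^{-1} · (x̄ - mu_0) = (0.2717, 0.2174),
  (x̄ - mu_0)^T · [...] = (2.6667)·(0.2717) + (2.3333)·(0.2174) = 1.2319.

Step 5 — scale by n: T² = 6 · 1.2319 = 7.3913.

T² ≈ 7.3913


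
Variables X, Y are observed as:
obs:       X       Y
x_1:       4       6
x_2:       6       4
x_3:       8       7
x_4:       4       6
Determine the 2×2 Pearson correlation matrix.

Step 1 — column means:
  mean(X) = (4 + 6 + 8 + 4) / 4 = 22/4 = 5.5
  mean(Y) = (6 + 4 + 7 + 6) / 4 = 23/4 = 5.75

Step 2 — sample variances and covariances s[i,j] = (1/(n-1)) · Σ_k (x_{k,i} - mean_i) · (x_{k,j} - mean_j), with n-1 = 3:
  s[X,X] = ((-1.5)·(-1.5) + (0.5)·(0.5) + (2.5)·(2.5) + (-1.5)·(-1.5)) / 3 = 11/3 = 3.6667
  s[X,Y] = ((-1.5)·(0.25) + (0.5)·(-1.75) + (2.5)·(1.25) + (-1.5)·(0.25)) / 3 = 1.5/3 = 0.5
  s[Y,Y] = ((0.25)·(0.25) + (-1.75)·(-1.75) + (1.25)·(1.25) + (0.25)·(0.25)) / 3 = 4.75/3 = 1.5833
  Sample standard deviations s_i = √(s[i,i]):
  s(X) = √(3.6667) = 1.9149
  s(Y) = √(1.5833) = 1.2583

Step 3 — r_{ij} = s_{ij} / (s_i · s_j):
  r[X,X] = 1 (diagonal).
  r[X,Y] = 0.5 / (1.9149 · 1.2583) = 0.5 / 2.4095 = 0.2075
  r[Y,Y] = 1 (diagonal).

R is symmetric with unit diagonal. Assembling:

R = [[1, 0.2075],
 [0.2075, 1]]


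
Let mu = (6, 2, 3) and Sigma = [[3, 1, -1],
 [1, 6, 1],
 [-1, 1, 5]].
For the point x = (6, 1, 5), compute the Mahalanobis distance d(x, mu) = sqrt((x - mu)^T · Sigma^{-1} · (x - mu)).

Step 1 — centre the observation: (x - mu) = (0, -1, 2).

Step 2 — invert Sigma (cofactor / det for 3×3, or solve directly):
  Sigma^{-1} = [[0.3919, -0.0811, 0.0946],
 [-0.0811, 0.1892, -0.0541],
 [0.0946, -0.0541, 0.2297]].

Step 3 — form the quadratic (x - mu)^T · Sigma^{-1} · (x - mu):
  Sigma^{-1} · (x - mu) = (0.2703, -0.2973, 0.5135).
  (x - mu)^T · [Sigma^{-1} · (x - mu)] = (0)·(0.2703) + (-1)·(-0.2973) + (2)·(0.5135) = 1.3243.

Step 4 — take square root: d = √(1.3243) ≈ 1.1508.

d(x, mu) = √(1.3243) ≈ 1.1508


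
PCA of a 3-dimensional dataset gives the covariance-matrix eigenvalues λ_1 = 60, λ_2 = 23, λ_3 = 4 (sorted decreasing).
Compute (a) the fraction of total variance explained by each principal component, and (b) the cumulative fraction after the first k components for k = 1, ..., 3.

Step 1 — total variance = trace(Sigma) = Σ λ_i = 60 + 23 + 4 = 87.

Step 2 — fraction explained by component i = λ_i / Σ λ:
  PC1: 60/87 = 0.6897
  PC2: 23/87 = 0.2644
  PC3: 4/87 = 0.046

Step 3 — cumulative fraction after k components = (λ_1 + ... + λ_k) / Σ λ:
  k = 1: 60/87 = 0.6897
  k = 2: (60 + 23)/87 = 83/87 = 0.954
  k = 3: (60 + 23 + 4)/87 = 87/87 = 1

Summary (fraction, with percent):

explained: PC1 0.6897 (68.97%), PC2 0.2644 (26.44%), PC3 0.046 (4.6%);  cumulative: 0.6897, 0.954, 1


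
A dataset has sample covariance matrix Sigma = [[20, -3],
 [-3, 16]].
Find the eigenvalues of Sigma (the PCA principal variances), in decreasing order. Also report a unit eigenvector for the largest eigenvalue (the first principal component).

Step 1 — characteristic polynomial of 2×2 Sigma:
  det(Sigma - λI) = λ² - trace · λ + det = 0.
  trace = 20 + 16 = 36, det = 20·16 - (-3)² = 311.
Step 2 — discriminant:
  Δ = trace² - 4·det = 1296 - 1244 = 52.
Step 3 — eigenvalues:
  λ = (trace ± √Δ)/2 = (36 ± 7.2111)/2,
  λ_1 = 21.6056,  λ_2 = 14.3944.

Step 4 — unit eigenvector for λ_1: solve (Sigma - λ_1 I)v = 0. First row:
  (20 - 21.6056)·v_x + (-3)·v_y = 0, i.e. (-1.6056)·v_x + (-3)·v_y = 0,
  so v ∝ (b, λ_1 - a) = (-3, 1.6056); multiply by -1 so the first entry is positive: u = (3, -1.6056).
  ||u|| = √((3)² + (-1.6056)²) = √(11.5778) ≈ 3.4026,
  v_1 = u/||u|| ≈ (0.8817, -0.4719) (||v_1|| = 1).

λ_1 = 21.6056,  λ_2 = 14.3944;  v_1 ≈ (0.8817, -0.4719)


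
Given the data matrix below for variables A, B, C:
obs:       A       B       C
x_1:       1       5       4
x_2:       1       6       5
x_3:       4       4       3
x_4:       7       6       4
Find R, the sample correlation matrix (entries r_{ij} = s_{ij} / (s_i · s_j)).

Step 1 — column means:
  mean(A) = (1 + 1 + 4 + 7) / 4 = 13/4 = 3.25
  mean(B) = (5 + 6 + 4 + 6) / 4 = 21/4 = 5.25
  mean(C) = (4 + 5 + 3 + 4) / 4 = 16/4 = 4

Step 2 — sample variances and covariances s[i,j] = (1/(n-1)) · Σ_k (x_{k,i} - mean_i) · (x_{k,j} - mean_j), with n-1 = 3:
  s[A,A] = ((-2.25)·(-2.25) + (-2.25)·(-2.25) + (0.75)·(0.75) + (3.75)·(3.75)) / 3 = 24.75/3 = 8.25
  s[A,B] = ((-2.25)·(-0.25) + (-2.25)·(0.75) + (0.75)·(-1.25) + (3.75)·(0.75)) / 3 = 0.75/3 = 0.25
  s[A,C] = ((-2.25)·(0) + (-2.25)·(1) + (0.75)·(-1) + (3.75)·(0)) / 3 = -3/3 = -1
  s[B,B] = ((-0.25)·(-0.25) + (0.75)·(0.75) + (-1.25)·(-1.25) + (0.75)·(0.75)) / 3 = 2.75/3 = 0.9167
  s[B,C] = ((-0.25)·(0) + (0.75)·(1) + (-1.25)·(-1) + (0.75)·(0)) / 3 = 2/3 = 0.6667
  s[C,C] = ((0)·(0) + (1)·(1) + (-1)·(-1) + (0)·(0)) / 3 = 2/3 = 0.6667
  Sample standard deviations s_i = √(s[i,i]):
  s(A) = √(8.25) = 2.8723
  s(B) = √(0.9167) = 0.9574
  s(C) = √(0.6667) = 0.8165

Step 3 — r_{ij} = s_{ij} / (s_i · s_j):
  r[A,A] = 1 (diagonal).
  r[A,B] = 0.25 / (2.8723 · 0.9574) = 0.25 / 2.75 = 0.0909
  r[A,C] = -1 / (2.8723 · 0.8165) = -1 / 2.3452 = -0.4264
  r[B,B] = 1 (diagonal).
  r[B,C] = 0.6667 / (0.9574 · 0.8165) = 0.6667 / 0.7817 = 0.8528
  r[C,C] = 1 (diagonal).

R is symmetric with unit diagonal. Assembling:

R = [[1, 0.0909, -0.4264],
 [0.0909, 1, 0.8528],
 [-0.4264, 0.8528, 1]]


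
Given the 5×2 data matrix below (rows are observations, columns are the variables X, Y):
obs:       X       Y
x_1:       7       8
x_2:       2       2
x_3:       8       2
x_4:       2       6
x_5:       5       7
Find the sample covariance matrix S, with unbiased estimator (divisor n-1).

Step 1 — column means:
  mean(X) = (7 + 2 + 8 + 2 + 5) / 5 = 24/5 = 4.8
  mean(Y) = (8 + 2 + 2 + 6 + 7) / 5 = 25/5 = 5

Step 2 — sample covariance S[i,j] = (1/(n-1)) · Σ_k (x_{k,i} - mean_i) · (x_{k,j} - mean_j), with n-1 = 4.
  S[X,X] = ((2.2)·(2.2) + (-2.8)·(-2.8) + (3.2)·(3.2) + (-2.8)·(-2.8) + (0.2)·(0.2)) / 4 = 30.8/4 = 7.7
  S[X,Y] = ((2.2)·(3) + (-2.8)·(-3) + (3.2)·(-3) + (-2.8)·(1) + (0.2)·(2)) / 4 = 3/4 = 0.75
  S[Y,Y] = ((3)·(3) + (-3)·(-3) + (-3)·(-3) + (1)·(1) + (2)·(2)) / 4 = 32/4 = 8

S is symmetric (S[j,i] = S[i,j]). Assembling:

S = [[7.7, 0.75],
 [0.75, 8]]


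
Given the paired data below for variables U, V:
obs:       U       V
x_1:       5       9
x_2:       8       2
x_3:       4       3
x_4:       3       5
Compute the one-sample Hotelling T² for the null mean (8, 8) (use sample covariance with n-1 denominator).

Step 1 — sample mean vector:
  mean(U) = (5 + 8 + 4 + 3) / 4 = 20/4 = 5
  mean(V) = (9 + 2 + 3 + 5) / 4 = 19/4 = 4.75
  x̄ = (5, 4.75),  deviation x̄ - mu_0 = (5, 4.75) - (8, 8) = (-3, -3.25).

Step 2 — sample covariance matrix, S[i,j] = (1/(n-1)) · Σ_k (x_{k,i} - mean_i) · (x_{k,j} - mean_j), divisor n-1 = 3:
  S[U,U] = ((0)·(0) + (3)·(3) + (-1)·(-1) + (-2)·(-2)) / 3 = 14/3 = 4.6667
  S[U,V] = ((0)·(4.25) + (3)·(-2.75) + (-1)·(-1.75) + (-2)·(0.25)) / 3 = -7/3 = -2.3333
  S[V,V] = ((4.25)·(4.25) + (-2.75)·(-2.75) + (-1.75)·(-1.75) + (0.25)·(0.25)) / 3 = 28.75/3 = 9.5833
  S = [[4.6667, -2.3333],
 [-2.3333, 9.5833]].

Step 3 — invert S. det(S) = 4.6667·9.5833 - (-2.3333)² = 39.2778.
  S^{-1} = (1/det) · [[d, -b], [-b, a]] = [[0.244, 0.0594],
 [0.0594, 0.1188]].

Step 4 — quadratic form (x̄ - mu_0)^T · S^{-1} · (x̄ - mu_0):
  S^{-1} · (x̄ - mu_0) = (-0.925, -0.5644),
  (x̄ - mu_0)^T · [...] = (-3)·(-0.925) + (-3.25)·(-0.5644) = 4.6093.

Step 5 — scale by n: T² = 4 · 4.6093 = 18.4371.

T² ≈ 18.4371


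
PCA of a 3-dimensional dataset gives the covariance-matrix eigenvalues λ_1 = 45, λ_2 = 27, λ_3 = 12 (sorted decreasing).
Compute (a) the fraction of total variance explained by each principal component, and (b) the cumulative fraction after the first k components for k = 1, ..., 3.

Step 1 — total variance = trace(Sigma) = Σ λ_i = 45 + 27 + 12 = 84.

Step 2 — fraction explained by component i = λ_i / Σ λ:
  PC1: 45/84 = 0.5357
  PC2: 27/84 = 0.3214
  PC3: 12/84 = 0.1429

Step 3 — cumulative fraction after k components = (λ_1 + ... + λ_k) / Σ λ:
  k = 1: 45/84 = 0.5357
  k = 2: (45 + 27)/84 = 72/84 = 0.8571
  k = 3: (45 + 27 + 12)/84 = 84/84 = 1

Summary (fraction, with percent):

explained: PC1 0.5357 (53.57%), PC2 0.3214 (32.14%), PC3 0.1429 (14.29%);  cumulative: 0.5357, 0.8571, 1
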